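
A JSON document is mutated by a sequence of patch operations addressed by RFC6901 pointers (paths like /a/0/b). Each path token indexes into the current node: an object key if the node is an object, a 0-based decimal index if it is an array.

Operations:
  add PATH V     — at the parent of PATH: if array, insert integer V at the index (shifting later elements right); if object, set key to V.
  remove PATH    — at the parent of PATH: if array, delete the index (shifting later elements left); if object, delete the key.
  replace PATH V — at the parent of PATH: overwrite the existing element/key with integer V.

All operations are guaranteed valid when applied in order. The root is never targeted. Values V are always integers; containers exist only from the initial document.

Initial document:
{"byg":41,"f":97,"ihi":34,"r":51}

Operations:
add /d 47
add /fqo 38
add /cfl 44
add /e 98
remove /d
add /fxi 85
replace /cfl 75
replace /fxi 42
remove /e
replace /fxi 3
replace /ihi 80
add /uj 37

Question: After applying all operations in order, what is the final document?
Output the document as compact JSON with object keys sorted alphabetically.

Answer: {"byg":41,"cfl":75,"f":97,"fqo":38,"fxi":3,"ihi":80,"r":51,"uj":37}

Derivation:
After op 1 (add /d 47): {"byg":41,"d":47,"f":97,"ihi":34,"r":51}
After op 2 (add /fqo 38): {"byg":41,"d":47,"f":97,"fqo":38,"ihi":34,"r":51}
After op 3 (add /cfl 44): {"byg":41,"cfl":44,"d":47,"f":97,"fqo":38,"ihi":34,"r":51}
After op 4 (add /e 98): {"byg":41,"cfl":44,"d":47,"e":98,"f":97,"fqo":38,"ihi":34,"r":51}
After op 5 (remove /d): {"byg":41,"cfl":44,"e":98,"f":97,"fqo":38,"ihi":34,"r":51}
After op 6 (add /fxi 85): {"byg":41,"cfl":44,"e":98,"f":97,"fqo":38,"fxi":85,"ihi":34,"r":51}
After op 7 (replace /cfl 75): {"byg":41,"cfl":75,"e":98,"f":97,"fqo":38,"fxi":85,"ihi":34,"r":51}
After op 8 (replace /fxi 42): {"byg":41,"cfl":75,"e":98,"f":97,"fqo":38,"fxi":42,"ihi":34,"r":51}
After op 9 (remove /e): {"byg":41,"cfl":75,"f":97,"fqo":38,"fxi":42,"ihi":34,"r":51}
After op 10 (replace /fxi 3): {"byg":41,"cfl":75,"f":97,"fqo":38,"fxi":3,"ihi":34,"r":51}
After op 11 (replace /ihi 80): {"byg":41,"cfl":75,"f":97,"fqo":38,"fxi":3,"ihi":80,"r":51}
After op 12 (add /uj 37): {"byg":41,"cfl":75,"f":97,"fqo":38,"fxi":3,"ihi":80,"r":51,"uj":37}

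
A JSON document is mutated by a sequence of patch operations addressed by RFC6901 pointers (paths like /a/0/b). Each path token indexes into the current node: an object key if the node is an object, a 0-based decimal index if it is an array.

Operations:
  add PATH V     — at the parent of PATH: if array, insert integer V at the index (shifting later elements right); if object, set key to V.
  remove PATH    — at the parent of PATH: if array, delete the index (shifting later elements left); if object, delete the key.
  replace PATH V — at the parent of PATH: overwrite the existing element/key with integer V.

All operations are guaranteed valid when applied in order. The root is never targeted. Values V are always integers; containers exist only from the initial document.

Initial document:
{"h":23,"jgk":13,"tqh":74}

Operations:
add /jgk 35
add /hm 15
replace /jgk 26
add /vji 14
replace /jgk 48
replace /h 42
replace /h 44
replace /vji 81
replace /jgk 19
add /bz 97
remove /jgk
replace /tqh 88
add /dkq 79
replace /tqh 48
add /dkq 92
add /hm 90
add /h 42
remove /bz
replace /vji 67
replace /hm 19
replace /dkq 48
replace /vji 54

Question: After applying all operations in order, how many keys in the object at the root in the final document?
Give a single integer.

Answer: 5

Derivation:
After op 1 (add /jgk 35): {"h":23,"jgk":35,"tqh":74}
After op 2 (add /hm 15): {"h":23,"hm":15,"jgk":35,"tqh":74}
After op 3 (replace /jgk 26): {"h":23,"hm":15,"jgk":26,"tqh":74}
After op 4 (add /vji 14): {"h":23,"hm":15,"jgk":26,"tqh":74,"vji":14}
After op 5 (replace /jgk 48): {"h":23,"hm":15,"jgk":48,"tqh":74,"vji":14}
After op 6 (replace /h 42): {"h":42,"hm":15,"jgk":48,"tqh":74,"vji":14}
After op 7 (replace /h 44): {"h":44,"hm":15,"jgk":48,"tqh":74,"vji":14}
After op 8 (replace /vji 81): {"h":44,"hm":15,"jgk":48,"tqh":74,"vji":81}
After op 9 (replace /jgk 19): {"h":44,"hm":15,"jgk":19,"tqh":74,"vji":81}
After op 10 (add /bz 97): {"bz":97,"h":44,"hm":15,"jgk":19,"tqh":74,"vji":81}
After op 11 (remove /jgk): {"bz":97,"h":44,"hm":15,"tqh":74,"vji":81}
After op 12 (replace /tqh 88): {"bz":97,"h":44,"hm":15,"tqh":88,"vji":81}
After op 13 (add /dkq 79): {"bz":97,"dkq":79,"h":44,"hm":15,"tqh":88,"vji":81}
After op 14 (replace /tqh 48): {"bz":97,"dkq":79,"h":44,"hm":15,"tqh":48,"vji":81}
After op 15 (add /dkq 92): {"bz":97,"dkq":92,"h":44,"hm":15,"tqh":48,"vji":81}
After op 16 (add /hm 90): {"bz":97,"dkq":92,"h":44,"hm":90,"tqh":48,"vji":81}
After op 17 (add /h 42): {"bz":97,"dkq":92,"h":42,"hm":90,"tqh":48,"vji":81}
After op 18 (remove /bz): {"dkq":92,"h":42,"hm":90,"tqh":48,"vji":81}
After op 19 (replace /vji 67): {"dkq":92,"h":42,"hm":90,"tqh":48,"vji":67}
After op 20 (replace /hm 19): {"dkq":92,"h":42,"hm":19,"tqh":48,"vji":67}
After op 21 (replace /dkq 48): {"dkq":48,"h":42,"hm":19,"tqh":48,"vji":67}
After op 22 (replace /vji 54): {"dkq":48,"h":42,"hm":19,"tqh":48,"vji":54}
Size at the root: 5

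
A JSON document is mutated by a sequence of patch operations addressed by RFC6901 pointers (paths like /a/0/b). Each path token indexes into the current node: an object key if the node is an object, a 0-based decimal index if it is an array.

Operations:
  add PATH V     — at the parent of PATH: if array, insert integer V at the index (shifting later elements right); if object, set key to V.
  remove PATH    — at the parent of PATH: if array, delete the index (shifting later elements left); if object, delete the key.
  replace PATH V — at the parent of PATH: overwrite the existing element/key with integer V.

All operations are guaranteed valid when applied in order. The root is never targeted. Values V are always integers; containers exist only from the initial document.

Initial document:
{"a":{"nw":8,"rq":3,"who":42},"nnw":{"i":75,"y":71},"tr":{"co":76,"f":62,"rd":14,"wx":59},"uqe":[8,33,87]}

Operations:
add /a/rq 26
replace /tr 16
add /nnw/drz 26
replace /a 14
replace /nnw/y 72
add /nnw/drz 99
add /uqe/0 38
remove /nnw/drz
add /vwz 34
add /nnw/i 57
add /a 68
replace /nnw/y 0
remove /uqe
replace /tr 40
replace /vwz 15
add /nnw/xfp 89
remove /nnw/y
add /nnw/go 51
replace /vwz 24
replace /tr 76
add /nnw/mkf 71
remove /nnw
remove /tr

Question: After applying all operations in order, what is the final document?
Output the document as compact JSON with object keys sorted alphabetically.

After op 1 (add /a/rq 26): {"a":{"nw":8,"rq":26,"who":42},"nnw":{"i":75,"y":71},"tr":{"co":76,"f":62,"rd":14,"wx":59},"uqe":[8,33,87]}
After op 2 (replace /tr 16): {"a":{"nw":8,"rq":26,"who":42},"nnw":{"i":75,"y":71},"tr":16,"uqe":[8,33,87]}
After op 3 (add /nnw/drz 26): {"a":{"nw":8,"rq":26,"who":42},"nnw":{"drz":26,"i":75,"y":71},"tr":16,"uqe":[8,33,87]}
After op 4 (replace /a 14): {"a":14,"nnw":{"drz":26,"i":75,"y":71},"tr":16,"uqe":[8,33,87]}
After op 5 (replace /nnw/y 72): {"a":14,"nnw":{"drz":26,"i":75,"y":72},"tr":16,"uqe":[8,33,87]}
After op 6 (add /nnw/drz 99): {"a":14,"nnw":{"drz":99,"i":75,"y":72},"tr":16,"uqe":[8,33,87]}
After op 7 (add /uqe/0 38): {"a":14,"nnw":{"drz":99,"i":75,"y":72},"tr":16,"uqe":[38,8,33,87]}
After op 8 (remove /nnw/drz): {"a":14,"nnw":{"i":75,"y":72},"tr":16,"uqe":[38,8,33,87]}
After op 9 (add /vwz 34): {"a":14,"nnw":{"i":75,"y":72},"tr":16,"uqe":[38,8,33,87],"vwz":34}
After op 10 (add /nnw/i 57): {"a":14,"nnw":{"i":57,"y":72},"tr":16,"uqe":[38,8,33,87],"vwz":34}
After op 11 (add /a 68): {"a":68,"nnw":{"i":57,"y":72},"tr":16,"uqe":[38,8,33,87],"vwz":34}
After op 12 (replace /nnw/y 0): {"a":68,"nnw":{"i":57,"y":0},"tr":16,"uqe":[38,8,33,87],"vwz":34}
After op 13 (remove /uqe): {"a":68,"nnw":{"i":57,"y":0},"tr":16,"vwz":34}
After op 14 (replace /tr 40): {"a":68,"nnw":{"i":57,"y":0},"tr":40,"vwz":34}
After op 15 (replace /vwz 15): {"a":68,"nnw":{"i":57,"y":0},"tr":40,"vwz":15}
After op 16 (add /nnw/xfp 89): {"a":68,"nnw":{"i":57,"xfp":89,"y":0},"tr":40,"vwz":15}
After op 17 (remove /nnw/y): {"a":68,"nnw":{"i":57,"xfp":89},"tr":40,"vwz":15}
After op 18 (add /nnw/go 51): {"a":68,"nnw":{"go":51,"i":57,"xfp":89},"tr":40,"vwz":15}
After op 19 (replace /vwz 24): {"a":68,"nnw":{"go":51,"i":57,"xfp":89},"tr":40,"vwz":24}
After op 20 (replace /tr 76): {"a":68,"nnw":{"go":51,"i":57,"xfp":89},"tr":76,"vwz":24}
After op 21 (add /nnw/mkf 71): {"a":68,"nnw":{"go":51,"i":57,"mkf":71,"xfp":89},"tr":76,"vwz":24}
After op 22 (remove /nnw): {"a":68,"tr":76,"vwz":24}
After op 23 (remove /tr): {"a":68,"vwz":24}

Answer: {"a":68,"vwz":24}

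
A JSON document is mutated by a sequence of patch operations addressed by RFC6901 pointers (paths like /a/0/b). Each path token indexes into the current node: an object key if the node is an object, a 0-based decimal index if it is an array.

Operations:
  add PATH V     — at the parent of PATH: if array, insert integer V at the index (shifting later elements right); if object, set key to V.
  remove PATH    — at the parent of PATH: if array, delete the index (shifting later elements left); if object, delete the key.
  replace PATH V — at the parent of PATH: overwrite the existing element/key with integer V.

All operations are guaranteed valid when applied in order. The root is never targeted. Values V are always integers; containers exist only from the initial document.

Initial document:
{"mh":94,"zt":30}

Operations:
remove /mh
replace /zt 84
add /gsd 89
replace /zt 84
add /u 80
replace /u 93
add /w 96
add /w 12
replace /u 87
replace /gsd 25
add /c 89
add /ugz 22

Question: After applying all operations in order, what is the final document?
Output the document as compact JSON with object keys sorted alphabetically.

After op 1 (remove /mh): {"zt":30}
After op 2 (replace /zt 84): {"zt":84}
After op 3 (add /gsd 89): {"gsd":89,"zt":84}
After op 4 (replace /zt 84): {"gsd":89,"zt":84}
After op 5 (add /u 80): {"gsd":89,"u":80,"zt":84}
After op 6 (replace /u 93): {"gsd":89,"u":93,"zt":84}
After op 7 (add /w 96): {"gsd":89,"u":93,"w":96,"zt":84}
After op 8 (add /w 12): {"gsd":89,"u":93,"w":12,"zt":84}
After op 9 (replace /u 87): {"gsd":89,"u":87,"w":12,"zt":84}
After op 10 (replace /gsd 25): {"gsd":25,"u":87,"w":12,"zt":84}
After op 11 (add /c 89): {"c":89,"gsd":25,"u":87,"w":12,"zt":84}
After op 12 (add /ugz 22): {"c":89,"gsd":25,"u":87,"ugz":22,"w":12,"zt":84}

Answer: {"c":89,"gsd":25,"u":87,"ugz":22,"w":12,"zt":84}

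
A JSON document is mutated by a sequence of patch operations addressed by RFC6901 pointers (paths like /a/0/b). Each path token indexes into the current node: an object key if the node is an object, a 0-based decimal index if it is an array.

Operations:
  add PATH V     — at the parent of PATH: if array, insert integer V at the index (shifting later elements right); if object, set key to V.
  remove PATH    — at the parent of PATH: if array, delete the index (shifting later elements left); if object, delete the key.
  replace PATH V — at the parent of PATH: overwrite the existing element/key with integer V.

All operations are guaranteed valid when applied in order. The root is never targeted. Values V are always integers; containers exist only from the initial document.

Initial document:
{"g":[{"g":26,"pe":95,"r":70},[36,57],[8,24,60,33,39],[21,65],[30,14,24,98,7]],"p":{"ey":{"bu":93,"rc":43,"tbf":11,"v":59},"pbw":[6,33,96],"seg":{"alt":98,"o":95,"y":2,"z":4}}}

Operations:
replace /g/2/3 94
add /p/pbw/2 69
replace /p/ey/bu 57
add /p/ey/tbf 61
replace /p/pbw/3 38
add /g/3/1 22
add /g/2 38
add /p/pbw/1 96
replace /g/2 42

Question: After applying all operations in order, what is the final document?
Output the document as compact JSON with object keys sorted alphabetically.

After op 1 (replace /g/2/3 94): {"g":[{"g":26,"pe":95,"r":70},[36,57],[8,24,60,94,39],[21,65],[30,14,24,98,7]],"p":{"ey":{"bu":93,"rc":43,"tbf":11,"v":59},"pbw":[6,33,96],"seg":{"alt":98,"o":95,"y":2,"z":4}}}
After op 2 (add /p/pbw/2 69): {"g":[{"g":26,"pe":95,"r":70},[36,57],[8,24,60,94,39],[21,65],[30,14,24,98,7]],"p":{"ey":{"bu":93,"rc":43,"tbf":11,"v":59},"pbw":[6,33,69,96],"seg":{"alt":98,"o":95,"y":2,"z":4}}}
After op 3 (replace /p/ey/bu 57): {"g":[{"g":26,"pe":95,"r":70},[36,57],[8,24,60,94,39],[21,65],[30,14,24,98,7]],"p":{"ey":{"bu":57,"rc":43,"tbf":11,"v":59},"pbw":[6,33,69,96],"seg":{"alt":98,"o":95,"y":2,"z":4}}}
After op 4 (add /p/ey/tbf 61): {"g":[{"g":26,"pe":95,"r":70},[36,57],[8,24,60,94,39],[21,65],[30,14,24,98,7]],"p":{"ey":{"bu":57,"rc":43,"tbf":61,"v":59},"pbw":[6,33,69,96],"seg":{"alt":98,"o":95,"y":2,"z":4}}}
After op 5 (replace /p/pbw/3 38): {"g":[{"g":26,"pe":95,"r":70},[36,57],[8,24,60,94,39],[21,65],[30,14,24,98,7]],"p":{"ey":{"bu":57,"rc":43,"tbf":61,"v":59},"pbw":[6,33,69,38],"seg":{"alt":98,"o":95,"y":2,"z":4}}}
After op 6 (add /g/3/1 22): {"g":[{"g":26,"pe":95,"r":70},[36,57],[8,24,60,94,39],[21,22,65],[30,14,24,98,7]],"p":{"ey":{"bu":57,"rc":43,"tbf":61,"v":59},"pbw":[6,33,69,38],"seg":{"alt":98,"o":95,"y":2,"z":4}}}
After op 7 (add /g/2 38): {"g":[{"g":26,"pe":95,"r":70},[36,57],38,[8,24,60,94,39],[21,22,65],[30,14,24,98,7]],"p":{"ey":{"bu":57,"rc":43,"tbf":61,"v":59},"pbw":[6,33,69,38],"seg":{"alt":98,"o":95,"y":2,"z":4}}}
After op 8 (add /p/pbw/1 96): {"g":[{"g":26,"pe":95,"r":70},[36,57],38,[8,24,60,94,39],[21,22,65],[30,14,24,98,7]],"p":{"ey":{"bu":57,"rc":43,"tbf":61,"v":59},"pbw":[6,96,33,69,38],"seg":{"alt":98,"o":95,"y":2,"z":4}}}
After op 9 (replace /g/2 42): {"g":[{"g":26,"pe":95,"r":70},[36,57],42,[8,24,60,94,39],[21,22,65],[30,14,24,98,7]],"p":{"ey":{"bu":57,"rc":43,"tbf":61,"v":59},"pbw":[6,96,33,69,38],"seg":{"alt":98,"o":95,"y":2,"z":4}}}

Answer: {"g":[{"g":26,"pe":95,"r":70},[36,57],42,[8,24,60,94,39],[21,22,65],[30,14,24,98,7]],"p":{"ey":{"bu":57,"rc":43,"tbf":61,"v":59},"pbw":[6,96,33,69,38],"seg":{"alt":98,"o":95,"y":2,"z":4}}}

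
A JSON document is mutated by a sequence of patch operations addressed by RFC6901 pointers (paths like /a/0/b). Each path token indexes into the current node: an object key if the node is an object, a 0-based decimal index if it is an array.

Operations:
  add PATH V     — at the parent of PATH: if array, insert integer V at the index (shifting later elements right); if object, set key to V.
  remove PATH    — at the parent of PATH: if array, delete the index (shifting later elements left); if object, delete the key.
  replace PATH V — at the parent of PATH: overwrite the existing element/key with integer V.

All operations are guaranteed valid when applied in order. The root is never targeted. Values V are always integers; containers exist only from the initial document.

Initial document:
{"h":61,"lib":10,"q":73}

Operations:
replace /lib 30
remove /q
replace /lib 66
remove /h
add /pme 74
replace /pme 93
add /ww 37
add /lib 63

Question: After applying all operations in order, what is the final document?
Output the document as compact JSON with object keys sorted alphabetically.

Answer: {"lib":63,"pme":93,"ww":37}

Derivation:
After op 1 (replace /lib 30): {"h":61,"lib":30,"q":73}
After op 2 (remove /q): {"h":61,"lib":30}
After op 3 (replace /lib 66): {"h":61,"lib":66}
After op 4 (remove /h): {"lib":66}
After op 5 (add /pme 74): {"lib":66,"pme":74}
After op 6 (replace /pme 93): {"lib":66,"pme":93}
After op 7 (add /ww 37): {"lib":66,"pme":93,"ww":37}
After op 8 (add /lib 63): {"lib":63,"pme":93,"ww":37}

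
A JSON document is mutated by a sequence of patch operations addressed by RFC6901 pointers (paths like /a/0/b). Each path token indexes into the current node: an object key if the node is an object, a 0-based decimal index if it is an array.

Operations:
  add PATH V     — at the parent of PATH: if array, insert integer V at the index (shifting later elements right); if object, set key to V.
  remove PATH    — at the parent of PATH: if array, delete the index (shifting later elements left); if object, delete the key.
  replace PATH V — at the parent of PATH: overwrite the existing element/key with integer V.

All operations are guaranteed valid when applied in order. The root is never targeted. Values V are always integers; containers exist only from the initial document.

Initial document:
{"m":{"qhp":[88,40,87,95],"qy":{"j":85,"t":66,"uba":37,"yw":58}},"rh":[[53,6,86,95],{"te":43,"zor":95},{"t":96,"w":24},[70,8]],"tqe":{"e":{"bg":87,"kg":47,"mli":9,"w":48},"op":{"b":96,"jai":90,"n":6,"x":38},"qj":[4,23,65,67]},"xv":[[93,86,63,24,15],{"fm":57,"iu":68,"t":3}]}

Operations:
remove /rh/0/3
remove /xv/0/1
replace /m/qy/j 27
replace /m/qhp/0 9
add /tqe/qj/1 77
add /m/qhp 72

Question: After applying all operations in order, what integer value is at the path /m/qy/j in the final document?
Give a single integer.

After op 1 (remove /rh/0/3): {"m":{"qhp":[88,40,87,95],"qy":{"j":85,"t":66,"uba":37,"yw":58}},"rh":[[53,6,86],{"te":43,"zor":95},{"t":96,"w":24},[70,8]],"tqe":{"e":{"bg":87,"kg":47,"mli":9,"w":48},"op":{"b":96,"jai":90,"n":6,"x":38},"qj":[4,23,65,67]},"xv":[[93,86,63,24,15],{"fm":57,"iu":68,"t":3}]}
After op 2 (remove /xv/0/1): {"m":{"qhp":[88,40,87,95],"qy":{"j":85,"t":66,"uba":37,"yw":58}},"rh":[[53,6,86],{"te":43,"zor":95},{"t":96,"w":24},[70,8]],"tqe":{"e":{"bg":87,"kg":47,"mli":9,"w":48},"op":{"b":96,"jai":90,"n":6,"x":38},"qj":[4,23,65,67]},"xv":[[93,63,24,15],{"fm":57,"iu":68,"t":3}]}
After op 3 (replace /m/qy/j 27): {"m":{"qhp":[88,40,87,95],"qy":{"j":27,"t":66,"uba":37,"yw":58}},"rh":[[53,6,86],{"te":43,"zor":95},{"t":96,"w":24},[70,8]],"tqe":{"e":{"bg":87,"kg":47,"mli":9,"w":48},"op":{"b":96,"jai":90,"n":6,"x":38},"qj":[4,23,65,67]},"xv":[[93,63,24,15],{"fm":57,"iu":68,"t":3}]}
After op 4 (replace /m/qhp/0 9): {"m":{"qhp":[9,40,87,95],"qy":{"j":27,"t":66,"uba":37,"yw":58}},"rh":[[53,6,86],{"te":43,"zor":95},{"t":96,"w":24},[70,8]],"tqe":{"e":{"bg":87,"kg":47,"mli":9,"w":48},"op":{"b":96,"jai":90,"n":6,"x":38},"qj":[4,23,65,67]},"xv":[[93,63,24,15],{"fm":57,"iu":68,"t":3}]}
After op 5 (add /tqe/qj/1 77): {"m":{"qhp":[9,40,87,95],"qy":{"j":27,"t":66,"uba":37,"yw":58}},"rh":[[53,6,86],{"te":43,"zor":95},{"t":96,"w":24},[70,8]],"tqe":{"e":{"bg":87,"kg":47,"mli":9,"w":48},"op":{"b":96,"jai":90,"n":6,"x":38},"qj":[4,77,23,65,67]},"xv":[[93,63,24,15],{"fm":57,"iu":68,"t":3}]}
After op 6 (add /m/qhp 72): {"m":{"qhp":72,"qy":{"j":27,"t":66,"uba":37,"yw":58}},"rh":[[53,6,86],{"te":43,"zor":95},{"t":96,"w":24},[70,8]],"tqe":{"e":{"bg":87,"kg":47,"mli":9,"w":48},"op":{"b":96,"jai":90,"n":6,"x":38},"qj":[4,77,23,65,67]},"xv":[[93,63,24,15],{"fm":57,"iu":68,"t":3}]}
Value at /m/qy/j: 27

Answer: 27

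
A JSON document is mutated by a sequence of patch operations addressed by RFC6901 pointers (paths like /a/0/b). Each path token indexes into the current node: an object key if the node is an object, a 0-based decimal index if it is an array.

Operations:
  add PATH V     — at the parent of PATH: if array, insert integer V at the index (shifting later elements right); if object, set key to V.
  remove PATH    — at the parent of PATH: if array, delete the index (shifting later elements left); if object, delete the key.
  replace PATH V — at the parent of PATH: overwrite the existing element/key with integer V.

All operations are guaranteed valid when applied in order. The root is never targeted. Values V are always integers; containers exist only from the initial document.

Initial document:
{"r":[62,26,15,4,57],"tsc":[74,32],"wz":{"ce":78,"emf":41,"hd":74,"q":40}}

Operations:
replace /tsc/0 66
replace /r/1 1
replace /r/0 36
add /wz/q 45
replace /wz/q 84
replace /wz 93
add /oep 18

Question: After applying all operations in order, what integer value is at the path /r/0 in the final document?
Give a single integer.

After op 1 (replace /tsc/0 66): {"r":[62,26,15,4,57],"tsc":[66,32],"wz":{"ce":78,"emf":41,"hd":74,"q":40}}
After op 2 (replace /r/1 1): {"r":[62,1,15,4,57],"tsc":[66,32],"wz":{"ce":78,"emf":41,"hd":74,"q":40}}
After op 3 (replace /r/0 36): {"r":[36,1,15,4,57],"tsc":[66,32],"wz":{"ce":78,"emf":41,"hd":74,"q":40}}
After op 4 (add /wz/q 45): {"r":[36,1,15,4,57],"tsc":[66,32],"wz":{"ce":78,"emf":41,"hd":74,"q":45}}
After op 5 (replace /wz/q 84): {"r":[36,1,15,4,57],"tsc":[66,32],"wz":{"ce":78,"emf":41,"hd":74,"q":84}}
After op 6 (replace /wz 93): {"r":[36,1,15,4,57],"tsc":[66,32],"wz":93}
After op 7 (add /oep 18): {"oep":18,"r":[36,1,15,4,57],"tsc":[66,32],"wz":93}
Value at /r/0: 36

Answer: 36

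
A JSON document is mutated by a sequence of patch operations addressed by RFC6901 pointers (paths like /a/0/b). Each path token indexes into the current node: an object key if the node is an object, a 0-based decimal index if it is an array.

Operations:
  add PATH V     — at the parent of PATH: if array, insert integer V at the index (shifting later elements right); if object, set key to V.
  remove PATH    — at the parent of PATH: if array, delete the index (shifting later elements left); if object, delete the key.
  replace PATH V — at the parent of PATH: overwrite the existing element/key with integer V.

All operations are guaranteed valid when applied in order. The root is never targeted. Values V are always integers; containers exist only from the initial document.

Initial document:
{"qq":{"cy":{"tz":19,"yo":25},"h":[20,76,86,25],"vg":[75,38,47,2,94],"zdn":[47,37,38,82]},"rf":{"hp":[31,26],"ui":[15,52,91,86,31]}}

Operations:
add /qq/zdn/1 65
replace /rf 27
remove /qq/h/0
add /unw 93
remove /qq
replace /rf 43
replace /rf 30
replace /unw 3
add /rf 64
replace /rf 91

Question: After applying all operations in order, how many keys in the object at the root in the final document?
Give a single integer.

Answer: 2

Derivation:
After op 1 (add /qq/zdn/1 65): {"qq":{"cy":{"tz":19,"yo":25},"h":[20,76,86,25],"vg":[75,38,47,2,94],"zdn":[47,65,37,38,82]},"rf":{"hp":[31,26],"ui":[15,52,91,86,31]}}
After op 2 (replace /rf 27): {"qq":{"cy":{"tz":19,"yo":25},"h":[20,76,86,25],"vg":[75,38,47,2,94],"zdn":[47,65,37,38,82]},"rf":27}
After op 3 (remove /qq/h/0): {"qq":{"cy":{"tz":19,"yo":25},"h":[76,86,25],"vg":[75,38,47,2,94],"zdn":[47,65,37,38,82]},"rf":27}
After op 4 (add /unw 93): {"qq":{"cy":{"tz":19,"yo":25},"h":[76,86,25],"vg":[75,38,47,2,94],"zdn":[47,65,37,38,82]},"rf":27,"unw":93}
After op 5 (remove /qq): {"rf":27,"unw":93}
After op 6 (replace /rf 43): {"rf":43,"unw":93}
After op 7 (replace /rf 30): {"rf":30,"unw":93}
After op 8 (replace /unw 3): {"rf":30,"unw":3}
After op 9 (add /rf 64): {"rf":64,"unw":3}
After op 10 (replace /rf 91): {"rf":91,"unw":3}
Size at the root: 2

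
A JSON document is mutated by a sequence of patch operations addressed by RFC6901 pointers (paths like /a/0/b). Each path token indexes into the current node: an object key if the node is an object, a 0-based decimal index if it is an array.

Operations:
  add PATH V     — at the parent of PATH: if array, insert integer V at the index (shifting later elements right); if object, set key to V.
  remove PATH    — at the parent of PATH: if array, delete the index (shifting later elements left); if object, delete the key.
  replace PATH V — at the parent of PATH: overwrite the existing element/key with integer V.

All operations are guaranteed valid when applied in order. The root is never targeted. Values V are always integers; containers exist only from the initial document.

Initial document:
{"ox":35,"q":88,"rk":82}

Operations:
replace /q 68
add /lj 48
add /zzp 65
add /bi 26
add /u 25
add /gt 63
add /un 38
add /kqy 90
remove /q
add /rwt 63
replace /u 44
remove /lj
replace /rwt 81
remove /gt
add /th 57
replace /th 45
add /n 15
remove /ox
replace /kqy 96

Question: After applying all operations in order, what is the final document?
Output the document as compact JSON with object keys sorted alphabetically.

Answer: {"bi":26,"kqy":96,"n":15,"rk":82,"rwt":81,"th":45,"u":44,"un":38,"zzp":65}

Derivation:
After op 1 (replace /q 68): {"ox":35,"q":68,"rk":82}
After op 2 (add /lj 48): {"lj":48,"ox":35,"q":68,"rk":82}
After op 3 (add /zzp 65): {"lj":48,"ox":35,"q":68,"rk":82,"zzp":65}
After op 4 (add /bi 26): {"bi":26,"lj":48,"ox":35,"q":68,"rk":82,"zzp":65}
After op 5 (add /u 25): {"bi":26,"lj":48,"ox":35,"q":68,"rk":82,"u":25,"zzp":65}
After op 6 (add /gt 63): {"bi":26,"gt":63,"lj":48,"ox":35,"q":68,"rk":82,"u":25,"zzp":65}
After op 7 (add /un 38): {"bi":26,"gt":63,"lj":48,"ox":35,"q":68,"rk":82,"u":25,"un":38,"zzp":65}
After op 8 (add /kqy 90): {"bi":26,"gt":63,"kqy":90,"lj":48,"ox":35,"q":68,"rk":82,"u":25,"un":38,"zzp":65}
After op 9 (remove /q): {"bi":26,"gt":63,"kqy":90,"lj":48,"ox":35,"rk":82,"u":25,"un":38,"zzp":65}
After op 10 (add /rwt 63): {"bi":26,"gt":63,"kqy":90,"lj":48,"ox":35,"rk":82,"rwt":63,"u":25,"un":38,"zzp":65}
After op 11 (replace /u 44): {"bi":26,"gt":63,"kqy":90,"lj":48,"ox":35,"rk":82,"rwt":63,"u":44,"un":38,"zzp":65}
After op 12 (remove /lj): {"bi":26,"gt":63,"kqy":90,"ox":35,"rk":82,"rwt":63,"u":44,"un":38,"zzp":65}
After op 13 (replace /rwt 81): {"bi":26,"gt":63,"kqy":90,"ox":35,"rk":82,"rwt":81,"u":44,"un":38,"zzp":65}
After op 14 (remove /gt): {"bi":26,"kqy":90,"ox":35,"rk":82,"rwt":81,"u":44,"un":38,"zzp":65}
After op 15 (add /th 57): {"bi":26,"kqy":90,"ox":35,"rk":82,"rwt":81,"th":57,"u":44,"un":38,"zzp":65}
After op 16 (replace /th 45): {"bi":26,"kqy":90,"ox":35,"rk":82,"rwt":81,"th":45,"u":44,"un":38,"zzp":65}
After op 17 (add /n 15): {"bi":26,"kqy":90,"n":15,"ox":35,"rk":82,"rwt":81,"th":45,"u":44,"un":38,"zzp":65}
After op 18 (remove /ox): {"bi":26,"kqy":90,"n":15,"rk":82,"rwt":81,"th":45,"u":44,"un":38,"zzp":65}
After op 19 (replace /kqy 96): {"bi":26,"kqy":96,"n":15,"rk":82,"rwt":81,"th":45,"u":44,"un":38,"zzp":65}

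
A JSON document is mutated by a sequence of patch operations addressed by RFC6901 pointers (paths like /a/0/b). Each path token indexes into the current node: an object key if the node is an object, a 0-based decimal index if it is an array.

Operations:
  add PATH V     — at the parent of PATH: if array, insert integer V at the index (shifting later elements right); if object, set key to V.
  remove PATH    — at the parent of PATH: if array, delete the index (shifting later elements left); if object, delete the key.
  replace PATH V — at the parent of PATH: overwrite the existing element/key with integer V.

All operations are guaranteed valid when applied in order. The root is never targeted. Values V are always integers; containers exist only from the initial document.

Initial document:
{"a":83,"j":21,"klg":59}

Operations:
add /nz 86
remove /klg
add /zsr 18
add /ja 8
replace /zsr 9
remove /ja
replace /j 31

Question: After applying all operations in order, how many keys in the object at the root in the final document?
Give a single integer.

After op 1 (add /nz 86): {"a":83,"j":21,"klg":59,"nz":86}
After op 2 (remove /klg): {"a":83,"j":21,"nz":86}
After op 3 (add /zsr 18): {"a":83,"j":21,"nz":86,"zsr":18}
After op 4 (add /ja 8): {"a":83,"j":21,"ja":8,"nz":86,"zsr":18}
After op 5 (replace /zsr 9): {"a":83,"j":21,"ja":8,"nz":86,"zsr":9}
After op 6 (remove /ja): {"a":83,"j":21,"nz":86,"zsr":9}
After op 7 (replace /j 31): {"a":83,"j":31,"nz":86,"zsr":9}
Size at the root: 4

Answer: 4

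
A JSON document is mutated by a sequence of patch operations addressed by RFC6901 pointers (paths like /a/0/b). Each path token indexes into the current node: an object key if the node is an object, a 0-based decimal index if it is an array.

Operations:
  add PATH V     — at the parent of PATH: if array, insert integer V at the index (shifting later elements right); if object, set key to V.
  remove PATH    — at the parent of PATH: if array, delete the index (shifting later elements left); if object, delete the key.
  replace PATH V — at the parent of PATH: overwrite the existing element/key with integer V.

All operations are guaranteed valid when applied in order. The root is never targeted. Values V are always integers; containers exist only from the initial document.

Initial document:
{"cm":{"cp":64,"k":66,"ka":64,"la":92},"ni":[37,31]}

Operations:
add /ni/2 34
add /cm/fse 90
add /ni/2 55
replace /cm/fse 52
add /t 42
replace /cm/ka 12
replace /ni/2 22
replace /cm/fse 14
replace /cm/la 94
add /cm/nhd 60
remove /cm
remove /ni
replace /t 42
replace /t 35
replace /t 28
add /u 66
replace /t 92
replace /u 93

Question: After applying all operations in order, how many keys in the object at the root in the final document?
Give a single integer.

After op 1 (add /ni/2 34): {"cm":{"cp":64,"k":66,"ka":64,"la":92},"ni":[37,31,34]}
After op 2 (add /cm/fse 90): {"cm":{"cp":64,"fse":90,"k":66,"ka":64,"la":92},"ni":[37,31,34]}
After op 3 (add /ni/2 55): {"cm":{"cp":64,"fse":90,"k":66,"ka":64,"la":92},"ni":[37,31,55,34]}
After op 4 (replace /cm/fse 52): {"cm":{"cp":64,"fse":52,"k":66,"ka":64,"la":92},"ni":[37,31,55,34]}
After op 5 (add /t 42): {"cm":{"cp":64,"fse":52,"k":66,"ka":64,"la":92},"ni":[37,31,55,34],"t":42}
After op 6 (replace /cm/ka 12): {"cm":{"cp":64,"fse":52,"k":66,"ka":12,"la":92},"ni":[37,31,55,34],"t":42}
After op 7 (replace /ni/2 22): {"cm":{"cp":64,"fse":52,"k":66,"ka":12,"la":92},"ni":[37,31,22,34],"t":42}
After op 8 (replace /cm/fse 14): {"cm":{"cp":64,"fse":14,"k":66,"ka":12,"la":92},"ni":[37,31,22,34],"t":42}
After op 9 (replace /cm/la 94): {"cm":{"cp":64,"fse":14,"k":66,"ka":12,"la":94},"ni":[37,31,22,34],"t":42}
After op 10 (add /cm/nhd 60): {"cm":{"cp":64,"fse":14,"k":66,"ka":12,"la":94,"nhd":60},"ni":[37,31,22,34],"t":42}
After op 11 (remove /cm): {"ni":[37,31,22,34],"t":42}
After op 12 (remove /ni): {"t":42}
After op 13 (replace /t 42): {"t":42}
After op 14 (replace /t 35): {"t":35}
After op 15 (replace /t 28): {"t":28}
After op 16 (add /u 66): {"t":28,"u":66}
After op 17 (replace /t 92): {"t":92,"u":66}
After op 18 (replace /u 93): {"t":92,"u":93}
Size at the root: 2

Answer: 2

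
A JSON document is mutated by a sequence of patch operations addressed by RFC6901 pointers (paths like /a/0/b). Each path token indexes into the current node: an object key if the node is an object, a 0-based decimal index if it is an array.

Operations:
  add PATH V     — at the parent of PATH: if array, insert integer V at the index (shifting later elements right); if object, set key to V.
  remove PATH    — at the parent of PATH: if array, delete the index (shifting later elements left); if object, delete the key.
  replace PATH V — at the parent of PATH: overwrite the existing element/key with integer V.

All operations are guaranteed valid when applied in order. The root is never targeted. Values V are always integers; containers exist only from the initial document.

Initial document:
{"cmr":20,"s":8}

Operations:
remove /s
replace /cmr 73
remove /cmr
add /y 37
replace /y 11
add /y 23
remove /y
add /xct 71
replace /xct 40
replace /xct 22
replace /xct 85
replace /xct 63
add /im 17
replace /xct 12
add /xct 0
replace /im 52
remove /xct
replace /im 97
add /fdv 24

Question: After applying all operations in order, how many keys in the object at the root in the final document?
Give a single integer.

After op 1 (remove /s): {"cmr":20}
After op 2 (replace /cmr 73): {"cmr":73}
After op 3 (remove /cmr): {}
After op 4 (add /y 37): {"y":37}
After op 5 (replace /y 11): {"y":11}
After op 6 (add /y 23): {"y":23}
After op 7 (remove /y): {}
After op 8 (add /xct 71): {"xct":71}
After op 9 (replace /xct 40): {"xct":40}
After op 10 (replace /xct 22): {"xct":22}
After op 11 (replace /xct 85): {"xct":85}
After op 12 (replace /xct 63): {"xct":63}
After op 13 (add /im 17): {"im":17,"xct":63}
After op 14 (replace /xct 12): {"im":17,"xct":12}
After op 15 (add /xct 0): {"im":17,"xct":0}
After op 16 (replace /im 52): {"im":52,"xct":0}
After op 17 (remove /xct): {"im":52}
After op 18 (replace /im 97): {"im":97}
After op 19 (add /fdv 24): {"fdv":24,"im":97}
Size at the root: 2

Answer: 2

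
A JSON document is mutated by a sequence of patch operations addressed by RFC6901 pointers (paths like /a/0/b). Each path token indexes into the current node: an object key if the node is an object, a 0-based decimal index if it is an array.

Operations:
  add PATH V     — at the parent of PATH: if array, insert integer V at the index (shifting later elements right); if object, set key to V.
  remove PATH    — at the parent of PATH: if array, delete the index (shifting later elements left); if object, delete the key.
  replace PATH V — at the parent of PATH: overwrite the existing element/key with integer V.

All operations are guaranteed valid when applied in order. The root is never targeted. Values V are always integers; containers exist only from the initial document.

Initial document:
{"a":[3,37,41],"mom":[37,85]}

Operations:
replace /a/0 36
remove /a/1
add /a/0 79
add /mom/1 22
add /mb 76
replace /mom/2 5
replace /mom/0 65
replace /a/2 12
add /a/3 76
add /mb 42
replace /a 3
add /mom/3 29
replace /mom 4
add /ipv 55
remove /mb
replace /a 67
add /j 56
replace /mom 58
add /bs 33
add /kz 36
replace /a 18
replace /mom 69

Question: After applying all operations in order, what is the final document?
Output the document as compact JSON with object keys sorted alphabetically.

After op 1 (replace /a/0 36): {"a":[36,37,41],"mom":[37,85]}
After op 2 (remove /a/1): {"a":[36,41],"mom":[37,85]}
After op 3 (add /a/0 79): {"a":[79,36,41],"mom":[37,85]}
After op 4 (add /mom/1 22): {"a":[79,36,41],"mom":[37,22,85]}
After op 5 (add /mb 76): {"a":[79,36,41],"mb":76,"mom":[37,22,85]}
After op 6 (replace /mom/2 5): {"a":[79,36,41],"mb":76,"mom":[37,22,5]}
After op 7 (replace /mom/0 65): {"a":[79,36,41],"mb":76,"mom":[65,22,5]}
After op 8 (replace /a/2 12): {"a":[79,36,12],"mb":76,"mom":[65,22,5]}
After op 9 (add /a/3 76): {"a":[79,36,12,76],"mb":76,"mom":[65,22,5]}
After op 10 (add /mb 42): {"a":[79,36,12,76],"mb":42,"mom":[65,22,5]}
After op 11 (replace /a 3): {"a":3,"mb":42,"mom":[65,22,5]}
After op 12 (add /mom/3 29): {"a":3,"mb":42,"mom":[65,22,5,29]}
After op 13 (replace /mom 4): {"a":3,"mb":42,"mom":4}
After op 14 (add /ipv 55): {"a":3,"ipv":55,"mb":42,"mom":4}
After op 15 (remove /mb): {"a":3,"ipv":55,"mom":4}
After op 16 (replace /a 67): {"a":67,"ipv":55,"mom":4}
After op 17 (add /j 56): {"a":67,"ipv":55,"j":56,"mom":4}
After op 18 (replace /mom 58): {"a":67,"ipv":55,"j":56,"mom":58}
After op 19 (add /bs 33): {"a":67,"bs":33,"ipv":55,"j":56,"mom":58}
After op 20 (add /kz 36): {"a":67,"bs":33,"ipv":55,"j":56,"kz":36,"mom":58}
After op 21 (replace /a 18): {"a":18,"bs":33,"ipv":55,"j":56,"kz":36,"mom":58}
After op 22 (replace /mom 69): {"a":18,"bs":33,"ipv":55,"j":56,"kz":36,"mom":69}

Answer: {"a":18,"bs":33,"ipv":55,"j":56,"kz":36,"mom":69}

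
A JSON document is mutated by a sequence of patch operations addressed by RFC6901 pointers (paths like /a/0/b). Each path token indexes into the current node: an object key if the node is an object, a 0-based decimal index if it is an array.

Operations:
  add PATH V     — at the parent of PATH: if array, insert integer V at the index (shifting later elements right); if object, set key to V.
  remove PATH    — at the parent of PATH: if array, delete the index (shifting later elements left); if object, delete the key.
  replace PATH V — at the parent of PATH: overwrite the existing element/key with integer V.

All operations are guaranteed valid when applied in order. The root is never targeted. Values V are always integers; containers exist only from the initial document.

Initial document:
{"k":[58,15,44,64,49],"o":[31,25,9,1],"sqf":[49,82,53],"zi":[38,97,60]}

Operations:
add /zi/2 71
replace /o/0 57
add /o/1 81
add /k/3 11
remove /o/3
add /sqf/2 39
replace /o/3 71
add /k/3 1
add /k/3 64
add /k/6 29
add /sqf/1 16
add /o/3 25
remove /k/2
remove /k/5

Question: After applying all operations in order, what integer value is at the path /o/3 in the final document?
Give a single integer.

Answer: 25

Derivation:
After op 1 (add /zi/2 71): {"k":[58,15,44,64,49],"o":[31,25,9,1],"sqf":[49,82,53],"zi":[38,97,71,60]}
After op 2 (replace /o/0 57): {"k":[58,15,44,64,49],"o":[57,25,9,1],"sqf":[49,82,53],"zi":[38,97,71,60]}
After op 3 (add /o/1 81): {"k":[58,15,44,64,49],"o":[57,81,25,9,1],"sqf":[49,82,53],"zi":[38,97,71,60]}
After op 4 (add /k/3 11): {"k":[58,15,44,11,64,49],"o":[57,81,25,9,1],"sqf":[49,82,53],"zi":[38,97,71,60]}
After op 5 (remove /o/3): {"k":[58,15,44,11,64,49],"o":[57,81,25,1],"sqf":[49,82,53],"zi":[38,97,71,60]}
After op 6 (add /sqf/2 39): {"k":[58,15,44,11,64,49],"o":[57,81,25,1],"sqf":[49,82,39,53],"zi":[38,97,71,60]}
After op 7 (replace /o/3 71): {"k":[58,15,44,11,64,49],"o":[57,81,25,71],"sqf":[49,82,39,53],"zi":[38,97,71,60]}
After op 8 (add /k/3 1): {"k":[58,15,44,1,11,64,49],"o":[57,81,25,71],"sqf":[49,82,39,53],"zi":[38,97,71,60]}
After op 9 (add /k/3 64): {"k":[58,15,44,64,1,11,64,49],"o":[57,81,25,71],"sqf":[49,82,39,53],"zi":[38,97,71,60]}
After op 10 (add /k/6 29): {"k":[58,15,44,64,1,11,29,64,49],"o":[57,81,25,71],"sqf":[49,82,39,53],"zi":[38,97,71,60]}
After op 11 (add /sqf/1 16): {"k":[58,15,44,64,1,11,29,64,49],"o":[57,81,25,71],"sqf":[49,16,82,39,53],"zi":[38,97,71,60]}
After op 12 (add /o/3 25): {"k":[58,15,44,64,1,11,29,64,49],"o":[57,81,25,25,71],"sqf":[49,16,82,39,53],"zi":[38,97,71,60]}
After op 13 (remove /k/2): {"k":[58,15,64,1,11,29,64,49],"o":[57,81,25,25,71],"sqf":[49,16,82,39,53],"zi":[38,97,71,60]}
After op 14 (remove /k/5): {"k":[58,15,64,1,11,64,49],"o":[57,81,25,25,71],"sqf":[49,16,82,39,53],"zi":[38,97,71,60]}
Value at /o/3: 25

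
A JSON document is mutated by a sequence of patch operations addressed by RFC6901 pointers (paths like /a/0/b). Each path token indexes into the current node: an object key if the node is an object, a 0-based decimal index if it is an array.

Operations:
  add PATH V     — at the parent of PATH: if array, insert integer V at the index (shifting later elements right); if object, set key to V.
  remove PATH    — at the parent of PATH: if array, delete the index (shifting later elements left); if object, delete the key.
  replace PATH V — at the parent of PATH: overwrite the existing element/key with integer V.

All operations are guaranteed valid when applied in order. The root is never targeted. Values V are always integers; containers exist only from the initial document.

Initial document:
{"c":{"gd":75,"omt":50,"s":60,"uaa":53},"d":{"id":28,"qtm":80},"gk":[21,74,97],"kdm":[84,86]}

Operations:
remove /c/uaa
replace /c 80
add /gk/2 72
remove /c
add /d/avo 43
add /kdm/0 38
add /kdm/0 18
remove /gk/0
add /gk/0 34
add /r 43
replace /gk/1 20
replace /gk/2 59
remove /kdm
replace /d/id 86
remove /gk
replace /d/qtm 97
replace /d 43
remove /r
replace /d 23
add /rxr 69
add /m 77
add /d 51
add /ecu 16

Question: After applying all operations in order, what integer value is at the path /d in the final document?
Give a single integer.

After op 1 (remove /c/uaa): {"c":{"gd":75,"omt":50,"s":60},"d":{"id":28,"qtm":80},"gk":[21,74,97],"kdm":[84,86]}
After op 2 (replace /c 80): {"c":80,"d":{"id":28,"qtm":80},"gk":[21,74,97],"kdm":[84,86]}
After op 3 (add /gk/2 72): {"c":80,"d":{"id":28,"qtm":80},"gk":[21,74,72,97],"kdm":[84,86]}
After op 4 (remove /c): {"d":{"id":28,"qtm":80},"gk":[21,74,72,97],"kdm":[84,86]}
After op 5 (add /d/avo 43): {"d":{"avo":43,"id":28,"qtm":80},"gk":[21,74,72,97],"kdm":[84,86]}
After op 6 (add /kdm/0 38): {"d":{"avo":43,"id":28,"qtm":80},"gk":[21,74,72,97],"kdm":[38,84,86]}
After op 7 (add /kdm/0 18): {"d":{"avo":43,"id":28,"qtm":80},"gk":[21,74,72,97],"kdm":[18,38,84,86]}
After op 8 (remove /gk/0): {"d":{"avo":43,"id":28,"qtm":80},"gk":[74,72,97],"kdm":[18,38,84,86]}
After op 9 (add /gk/0 34): {"d":{"avo":43,"id":28,"qtm":80},"gk":[34,74,72,97],"kdm":[18,38,84,86]}
After op 10 (add /r 43): {"d":{"avo":43,"id":28,"qtm":80},"gk":[34,74,72,97],"kdm":[18,38,84,86],"r":43}
After op 11 (replace /gk/1 20): {"d":{"avo":43,"id":28,"qtm":80},"gk":[34,20,72,97],"kdm":[18,38,84,86],"r":43}
After op 12 (replace /gk/2 59): {"d":{"avo":43,"id":28,"qtm":80},"gk":[34,20,59,97],"kdm":[18,38,84,86],"r":43}
After op 13 (remove /kdm): {"d":{"avo":43,"id":28,"qtm":80},"gk":[34,20,59,97],"r":43}
After op 14 (replace /d/id 86): {"d":{"avo":43,"id":86,"qtm":80},"gk":[34,20,59,97],"r":43}
After op 15 (remove /gk): {"d":{"avo":43,"id":86,"qtm":80},"r":43}
After op 16 (replace /d/qtm 97): {"d":{"avo":43,"id":86,"qtm":97},"r":43}
After op 17 (replace /d 43): {"d":43,"r":43}
After op 18 (remove /r): {"d":43}
After op 19 (replace /d 23): {"d":23}
After op 20 (add /rxr 69): {"d":23,"rxr":69}
After op 21 (add /m 77): {"d":23,"m":77,"rxr":69}
After op 22 (add /d 51): {"d":51,"m":77,"rxr":69}
After op 23 (add /ecu 16): {"d":51,"ecu":16,"m":77,"rxr":69}
Value at /d: 51

Answer: 51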